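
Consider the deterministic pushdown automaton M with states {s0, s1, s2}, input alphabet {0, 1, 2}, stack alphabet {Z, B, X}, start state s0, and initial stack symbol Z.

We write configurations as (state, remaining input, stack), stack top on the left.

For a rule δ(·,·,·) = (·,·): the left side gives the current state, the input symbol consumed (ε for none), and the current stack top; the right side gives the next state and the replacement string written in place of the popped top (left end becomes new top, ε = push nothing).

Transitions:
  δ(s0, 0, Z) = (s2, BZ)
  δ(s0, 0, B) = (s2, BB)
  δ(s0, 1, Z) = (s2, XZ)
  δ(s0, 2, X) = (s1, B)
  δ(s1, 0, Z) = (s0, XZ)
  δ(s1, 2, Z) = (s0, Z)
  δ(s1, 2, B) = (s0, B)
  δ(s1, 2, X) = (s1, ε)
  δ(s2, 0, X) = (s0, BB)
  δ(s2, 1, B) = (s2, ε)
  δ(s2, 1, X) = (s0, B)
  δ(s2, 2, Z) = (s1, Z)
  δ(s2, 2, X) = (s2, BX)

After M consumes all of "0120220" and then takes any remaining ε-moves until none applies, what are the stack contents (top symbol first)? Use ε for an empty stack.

BBZ

(s0, 0120220, Z) ⊢ (s2, 120220, BZ) ⊢ (s2, 20220, Z) ⊢ (s1, 0220, Z) ⊢ (s0, 220, XZ) ⊢ (s1, 20, BZ) ⊢ (s0, 0, BZ) ⊢ (s2, ε, BBZ)
All input consumed in state s2 with stack BBZ.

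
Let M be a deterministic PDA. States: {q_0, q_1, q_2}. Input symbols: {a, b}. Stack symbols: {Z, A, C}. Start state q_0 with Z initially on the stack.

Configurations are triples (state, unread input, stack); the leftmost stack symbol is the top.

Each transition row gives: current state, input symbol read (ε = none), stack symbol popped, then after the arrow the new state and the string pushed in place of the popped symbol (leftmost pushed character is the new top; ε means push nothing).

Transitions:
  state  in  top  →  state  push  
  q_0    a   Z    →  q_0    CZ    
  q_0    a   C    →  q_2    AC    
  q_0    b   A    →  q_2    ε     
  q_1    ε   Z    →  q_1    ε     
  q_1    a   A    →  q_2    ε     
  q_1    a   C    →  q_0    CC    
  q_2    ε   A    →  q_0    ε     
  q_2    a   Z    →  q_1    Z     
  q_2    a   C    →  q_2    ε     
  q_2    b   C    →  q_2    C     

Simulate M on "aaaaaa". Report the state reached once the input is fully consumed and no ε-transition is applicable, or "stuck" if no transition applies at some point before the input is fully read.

q_0

(q_0, aaaaaa, Z)
  read a, top Z: go to q_0, push CZ → (q_0, aaaaa, CZ)
  read a, top C: go to q_2, push AC → (q_2, aaaa, ACZ)
  ε-move, top A: go to q_0, push ε → (q_0, aaaa, CZ)
  read a, top C: go to q_2, push AC → (q_2, aaa, ACZ)
  ε-move, top A: go to q_0, push ε → (q_0, aaa, CZ)
  read a, top C: go to q_2, push AC → (q_2, aa, ACZ)
  ε-move, top A: go to q_0, push ε → (q_0, aa, CZ)
  read a, top C: go to q_2, push AC → (q_2, a, ACZ)
  ε-move, top A: go to q_0, push ε → (q_0, a, CZ)
  read a, top C: go to q_2, push AC → (q_2, ε, ACZ)
  ε-move, top A: go to q_0, push ε → (q_0, ε, CZ)
All input consumed; M is in state q_0.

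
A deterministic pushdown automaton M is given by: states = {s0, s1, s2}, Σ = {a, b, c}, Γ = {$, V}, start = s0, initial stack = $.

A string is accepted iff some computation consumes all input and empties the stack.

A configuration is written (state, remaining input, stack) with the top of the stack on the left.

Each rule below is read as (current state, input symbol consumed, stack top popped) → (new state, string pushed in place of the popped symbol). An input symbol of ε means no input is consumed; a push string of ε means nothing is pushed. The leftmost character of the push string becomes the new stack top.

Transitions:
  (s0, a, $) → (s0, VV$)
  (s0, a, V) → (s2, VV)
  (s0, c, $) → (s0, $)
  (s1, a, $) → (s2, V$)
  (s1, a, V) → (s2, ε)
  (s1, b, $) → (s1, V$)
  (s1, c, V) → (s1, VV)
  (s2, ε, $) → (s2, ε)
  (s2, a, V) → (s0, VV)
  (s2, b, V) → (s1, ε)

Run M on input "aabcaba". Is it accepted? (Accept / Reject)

Accept

(s0, aabcaba, $) ⊢ (s0, abcaba, VV$) ⊢ (s2, bcaba, VVV$) ⊢ (s1, caba, VV$) ⊢ (s1, aba, VVV$) ⊢ (s2, ba, VV$) ⊢ (s1, a, V$) ⊢ (s2, ε, $) ⊢ (s2, ε, ε)
All input consumed and the stack is empty.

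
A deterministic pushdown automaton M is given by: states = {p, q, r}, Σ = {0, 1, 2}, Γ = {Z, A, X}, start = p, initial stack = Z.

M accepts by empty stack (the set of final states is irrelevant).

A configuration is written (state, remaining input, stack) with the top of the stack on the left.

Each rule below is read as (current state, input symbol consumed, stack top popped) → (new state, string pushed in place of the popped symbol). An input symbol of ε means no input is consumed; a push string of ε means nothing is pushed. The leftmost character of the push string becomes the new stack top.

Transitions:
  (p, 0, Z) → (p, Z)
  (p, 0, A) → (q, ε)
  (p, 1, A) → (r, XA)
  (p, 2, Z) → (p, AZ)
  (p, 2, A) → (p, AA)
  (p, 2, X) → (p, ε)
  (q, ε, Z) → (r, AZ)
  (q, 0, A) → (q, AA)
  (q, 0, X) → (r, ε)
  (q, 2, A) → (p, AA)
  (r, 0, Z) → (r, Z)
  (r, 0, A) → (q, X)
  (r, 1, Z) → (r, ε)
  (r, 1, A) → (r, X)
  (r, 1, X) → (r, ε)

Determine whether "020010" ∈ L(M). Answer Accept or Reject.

(p, 020010, Z)
  read 0, top Z: go to p, push Z → (p, 20010, Z)
  read 2, top Z: go to p, push AZ → (p, 0010, AZ)
  read 0, top A: go to q, push ε → (q, 010, Z)
  ε-move, top Z: go to r, push AZ → (r, 010, AZ)
  read 0, top A: go to q, push X → (q, 10, XZ)
No transition applies at (q, 10, XZ); input not fully consumed.

Reject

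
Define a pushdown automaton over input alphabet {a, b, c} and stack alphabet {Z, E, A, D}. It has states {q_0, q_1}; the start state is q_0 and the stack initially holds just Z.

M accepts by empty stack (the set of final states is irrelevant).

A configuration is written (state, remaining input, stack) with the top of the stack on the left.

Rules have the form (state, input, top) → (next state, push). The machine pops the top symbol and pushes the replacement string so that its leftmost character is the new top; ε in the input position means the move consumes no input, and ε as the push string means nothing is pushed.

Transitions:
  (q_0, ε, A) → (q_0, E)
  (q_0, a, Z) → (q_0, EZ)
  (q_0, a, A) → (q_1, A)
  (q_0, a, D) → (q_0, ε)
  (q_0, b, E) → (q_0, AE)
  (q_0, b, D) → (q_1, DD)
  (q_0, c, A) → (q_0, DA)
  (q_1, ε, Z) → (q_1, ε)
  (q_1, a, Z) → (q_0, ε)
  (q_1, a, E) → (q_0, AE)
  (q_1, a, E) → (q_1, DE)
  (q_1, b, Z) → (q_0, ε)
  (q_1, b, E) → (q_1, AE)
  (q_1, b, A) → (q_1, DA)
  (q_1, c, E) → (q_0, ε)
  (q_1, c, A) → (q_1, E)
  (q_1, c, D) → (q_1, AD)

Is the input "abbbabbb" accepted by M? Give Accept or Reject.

Reject

No computation consumes all input and empties the stack.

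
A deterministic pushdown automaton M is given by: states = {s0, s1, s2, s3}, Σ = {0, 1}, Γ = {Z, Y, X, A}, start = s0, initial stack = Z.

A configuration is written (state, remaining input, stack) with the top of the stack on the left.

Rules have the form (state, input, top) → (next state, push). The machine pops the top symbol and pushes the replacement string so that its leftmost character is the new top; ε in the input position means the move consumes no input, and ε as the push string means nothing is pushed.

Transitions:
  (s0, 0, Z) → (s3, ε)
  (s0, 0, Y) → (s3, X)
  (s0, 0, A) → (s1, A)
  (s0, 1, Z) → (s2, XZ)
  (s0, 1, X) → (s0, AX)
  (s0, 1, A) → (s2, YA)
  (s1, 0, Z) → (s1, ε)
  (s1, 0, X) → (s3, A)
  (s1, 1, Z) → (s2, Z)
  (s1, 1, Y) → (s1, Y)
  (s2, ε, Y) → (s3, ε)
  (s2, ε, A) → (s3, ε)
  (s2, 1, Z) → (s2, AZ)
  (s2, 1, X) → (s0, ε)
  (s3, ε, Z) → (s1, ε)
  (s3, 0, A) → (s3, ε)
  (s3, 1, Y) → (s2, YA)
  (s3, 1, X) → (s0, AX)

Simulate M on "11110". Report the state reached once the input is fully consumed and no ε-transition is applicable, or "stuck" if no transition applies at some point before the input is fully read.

s3

(s0, 11110, Z)
  read 1, top Z: go to s2, push XZ → (s2, 1110, XZ)
  read 1, top X: go to s0, push ε → (s0, 110, Z)
  read 1, top Z: go to s2, push XZ → (s2, 10, XZ)
  read 1, top X: go to s0, push ε → (s0, 0, Z)
  read 0, top Z: go to s3, push ε → (s3, ε, ε)
All input consumed; M is in state s3.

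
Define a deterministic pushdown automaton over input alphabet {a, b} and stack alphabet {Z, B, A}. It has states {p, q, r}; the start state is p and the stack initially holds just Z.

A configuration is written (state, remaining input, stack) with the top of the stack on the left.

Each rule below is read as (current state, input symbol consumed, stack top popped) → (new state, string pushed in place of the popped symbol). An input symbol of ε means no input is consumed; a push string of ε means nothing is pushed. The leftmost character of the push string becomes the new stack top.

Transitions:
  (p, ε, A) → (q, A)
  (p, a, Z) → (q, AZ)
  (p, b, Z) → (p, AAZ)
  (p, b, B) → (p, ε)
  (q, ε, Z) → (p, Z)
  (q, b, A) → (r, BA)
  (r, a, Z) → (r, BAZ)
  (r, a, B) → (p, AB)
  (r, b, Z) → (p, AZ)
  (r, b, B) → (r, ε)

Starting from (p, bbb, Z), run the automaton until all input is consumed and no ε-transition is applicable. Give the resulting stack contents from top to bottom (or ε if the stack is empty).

(p, bbb, Z)
  read b, top Z: go to p, push AAZ → (p, bb, AAZ)
  ε-move, top A: go to q, push A → (q, bb, AAZ)
  read b, top A: go to r, push BA → (r, b, BAAZ)
  read b, top B: go to r, push ε → (r, ε, AAZ)
All input consumed in state r with stack AAZ.

AAZ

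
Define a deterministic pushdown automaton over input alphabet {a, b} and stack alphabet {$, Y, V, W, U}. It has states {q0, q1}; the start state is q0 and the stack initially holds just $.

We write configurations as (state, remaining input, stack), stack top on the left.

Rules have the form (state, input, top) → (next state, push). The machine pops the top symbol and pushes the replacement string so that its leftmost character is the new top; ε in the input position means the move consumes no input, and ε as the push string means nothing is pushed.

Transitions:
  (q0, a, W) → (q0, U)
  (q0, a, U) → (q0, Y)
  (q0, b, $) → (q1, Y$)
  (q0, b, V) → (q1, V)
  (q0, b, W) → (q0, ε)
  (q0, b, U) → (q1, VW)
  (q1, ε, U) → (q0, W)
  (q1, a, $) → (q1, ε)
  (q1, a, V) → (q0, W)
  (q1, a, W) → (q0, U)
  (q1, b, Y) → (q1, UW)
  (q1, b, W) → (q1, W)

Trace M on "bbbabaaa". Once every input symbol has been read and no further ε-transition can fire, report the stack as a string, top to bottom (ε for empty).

YW$

(q0, bbbabaaa, $)
  read b, top $: go to q1, push Y$ → (q1, bbabaaa, Y$)
  read b, top Y: go to q1, push UW → (q1, babaaa, UW$)
  ε-move, top U: go to q0, push W → (q0, babaaa, WW$)
  read b, top W: go to q0, push ε → (q0, abaaa, W$)
  read a, top W: go to q0, push U → (q0, baaa, U$)
  read b, top U: go to q1, push VW → (q1, aaa, VW$)
  read a, top V: go to q0, push W → (q0, aa, WW$)
  read a, top W: go to q0, push U → (q0, a, UW$)
  read a, top U: go to q0, push Y → (q0, ε, YW$)
All input consumed in state q0 with stack YW$.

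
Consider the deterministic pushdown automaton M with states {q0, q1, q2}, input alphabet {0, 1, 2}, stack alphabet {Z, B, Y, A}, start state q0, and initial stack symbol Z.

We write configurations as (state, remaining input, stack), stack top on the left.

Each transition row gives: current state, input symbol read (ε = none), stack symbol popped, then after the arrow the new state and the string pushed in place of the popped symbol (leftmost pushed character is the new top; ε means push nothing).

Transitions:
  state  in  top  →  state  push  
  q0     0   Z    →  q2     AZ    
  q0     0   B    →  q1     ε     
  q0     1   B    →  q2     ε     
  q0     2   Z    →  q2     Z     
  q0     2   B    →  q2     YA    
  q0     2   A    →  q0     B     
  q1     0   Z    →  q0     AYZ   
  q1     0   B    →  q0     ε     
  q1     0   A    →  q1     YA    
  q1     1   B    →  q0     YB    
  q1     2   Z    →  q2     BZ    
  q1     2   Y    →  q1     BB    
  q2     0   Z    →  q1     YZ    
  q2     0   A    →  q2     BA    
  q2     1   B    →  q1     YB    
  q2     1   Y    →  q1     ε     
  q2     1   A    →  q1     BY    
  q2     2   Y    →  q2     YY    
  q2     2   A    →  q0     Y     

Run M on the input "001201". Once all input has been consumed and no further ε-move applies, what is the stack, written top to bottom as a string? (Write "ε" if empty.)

BAZ

(q0, 001201, Z)
  read 0, top Z: go to q2, push AZ → (q2, 01201, AZ)
  read 0, top A: go to q2, push BA → (q2, 1201, BAZ)
  read 1, top B: go to q1, push YB → (q1, 201, YBAZ)
  read 2, top Y: go to q1, push BB → (q1, 01, BBBAZ)
  read 0, top B: go to q0, push ε → (q0, 1, BBAZ)
  read 1, top B: go to q2, push ε → (q2, ε, BAZ)
All input consumed in state q2 with stack BAZ.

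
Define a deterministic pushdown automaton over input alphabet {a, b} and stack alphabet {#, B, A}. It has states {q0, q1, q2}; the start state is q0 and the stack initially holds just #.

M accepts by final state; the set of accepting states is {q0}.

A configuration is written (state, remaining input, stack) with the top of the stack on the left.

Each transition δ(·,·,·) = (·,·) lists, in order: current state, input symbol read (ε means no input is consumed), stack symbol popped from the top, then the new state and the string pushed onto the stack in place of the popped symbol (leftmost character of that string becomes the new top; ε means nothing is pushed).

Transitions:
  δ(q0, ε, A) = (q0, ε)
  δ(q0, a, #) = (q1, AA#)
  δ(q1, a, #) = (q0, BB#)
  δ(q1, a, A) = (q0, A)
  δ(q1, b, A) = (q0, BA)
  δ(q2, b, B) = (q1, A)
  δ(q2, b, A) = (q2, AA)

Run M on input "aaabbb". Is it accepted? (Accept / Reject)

Reject

(q0, aaabbb, #) ⊢ (q1, aabbb, AA#) ⊢ (q0, abbb, AA#) ⊢ (q0, abbb, A#) ⊢ (q0, abbb, #) ⊢ (q1, bbb, AA#) ⊢ (q0, bb, BAA#)
No transition applies at (q0, bb, BAA#); input not fully consumed.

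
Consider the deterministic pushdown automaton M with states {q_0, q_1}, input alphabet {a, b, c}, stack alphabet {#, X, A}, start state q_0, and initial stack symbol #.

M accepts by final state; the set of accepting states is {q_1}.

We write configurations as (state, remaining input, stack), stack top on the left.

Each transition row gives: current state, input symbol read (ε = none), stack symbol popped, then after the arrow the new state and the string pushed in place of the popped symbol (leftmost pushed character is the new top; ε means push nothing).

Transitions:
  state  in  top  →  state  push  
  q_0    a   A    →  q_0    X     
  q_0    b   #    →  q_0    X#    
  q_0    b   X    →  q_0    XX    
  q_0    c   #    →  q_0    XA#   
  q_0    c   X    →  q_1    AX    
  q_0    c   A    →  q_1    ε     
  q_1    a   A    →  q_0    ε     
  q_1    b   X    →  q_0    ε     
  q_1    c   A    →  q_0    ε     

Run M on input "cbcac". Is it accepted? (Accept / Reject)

(q_0, cbcac, #) ⊢ (q_0, bcac, XA#) ⊢ (q_0, cac, XXA#) ⊢ (q_1, ac, AXXA#) ⊢ (q_0, c, XXA#) ⊢ (q_1, ε, AXXA#)
All input consumed; state q_1 ∈ F.

Accept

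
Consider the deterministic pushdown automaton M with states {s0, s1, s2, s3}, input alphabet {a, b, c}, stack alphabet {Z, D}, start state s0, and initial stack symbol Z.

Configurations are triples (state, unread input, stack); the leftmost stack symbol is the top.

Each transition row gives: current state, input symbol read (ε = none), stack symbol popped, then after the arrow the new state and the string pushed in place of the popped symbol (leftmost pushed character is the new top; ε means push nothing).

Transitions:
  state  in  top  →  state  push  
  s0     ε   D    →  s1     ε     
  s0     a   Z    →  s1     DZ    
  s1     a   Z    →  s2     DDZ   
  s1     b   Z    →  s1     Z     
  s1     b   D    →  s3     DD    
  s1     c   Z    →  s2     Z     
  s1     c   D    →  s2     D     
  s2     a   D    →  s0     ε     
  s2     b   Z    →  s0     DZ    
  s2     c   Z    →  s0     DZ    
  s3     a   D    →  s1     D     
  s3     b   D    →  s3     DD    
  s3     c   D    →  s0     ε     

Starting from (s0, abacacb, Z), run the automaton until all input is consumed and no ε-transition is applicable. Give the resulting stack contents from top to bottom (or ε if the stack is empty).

(s0, abacacb, Z)
  read a, top Z: go to s1, push DZ → (s1, bacacb, DZ)
  read b, top D: go to s3, push DD → (s3, acacb, DDZ)
  read a, top D: go to s1, push D → (s1, cacb, DDZ)
  read c, top D: go to s2, push D → (s2, acb, DDZ)
  read a, top D: go to s0, push ε → (s0, cb, DZ)
  ε-move, top D: go to s1, push ε → (s1, cb, Z)
  read c, top Z: go to s2, push Z → (s2, b, Z)
  read b, top Z: go to s0, push DZ → (s0, ε, DZ)
  ε-move, top D: go to s1, push ε → (s1, ε, Z)
All input consumed in state s1 with stack Z.

Z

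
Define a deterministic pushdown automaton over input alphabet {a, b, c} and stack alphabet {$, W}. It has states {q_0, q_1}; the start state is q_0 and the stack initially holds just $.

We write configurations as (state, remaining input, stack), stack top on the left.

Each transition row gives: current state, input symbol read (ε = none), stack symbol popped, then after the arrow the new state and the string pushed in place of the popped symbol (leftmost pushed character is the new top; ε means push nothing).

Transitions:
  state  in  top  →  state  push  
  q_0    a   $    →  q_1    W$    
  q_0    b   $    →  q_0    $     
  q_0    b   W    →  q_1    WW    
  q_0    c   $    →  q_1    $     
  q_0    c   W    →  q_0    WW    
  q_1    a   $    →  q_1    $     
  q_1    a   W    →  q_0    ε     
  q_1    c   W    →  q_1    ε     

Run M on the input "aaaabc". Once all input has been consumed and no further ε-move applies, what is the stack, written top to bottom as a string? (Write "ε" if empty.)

$

(q_0, aaaabc, $)
  read a, top $: go to q_1, push W$ → (q_1, aaabc, W$)
  read a, top W: go to q_0, push ε → (q_0, aabc, $)
  read a, top $: go to q_1, push W$ → (q_1, abc, W$)
  read a, top W: go to q_0, push ε → (q_0, bc, $)
  read b, top $: go to q_0, push $ → (q_0, c, $)
  read c, top $: go to q_1, push $ → (q_1, ε, $)
All input consumed in state q_1 with stack $.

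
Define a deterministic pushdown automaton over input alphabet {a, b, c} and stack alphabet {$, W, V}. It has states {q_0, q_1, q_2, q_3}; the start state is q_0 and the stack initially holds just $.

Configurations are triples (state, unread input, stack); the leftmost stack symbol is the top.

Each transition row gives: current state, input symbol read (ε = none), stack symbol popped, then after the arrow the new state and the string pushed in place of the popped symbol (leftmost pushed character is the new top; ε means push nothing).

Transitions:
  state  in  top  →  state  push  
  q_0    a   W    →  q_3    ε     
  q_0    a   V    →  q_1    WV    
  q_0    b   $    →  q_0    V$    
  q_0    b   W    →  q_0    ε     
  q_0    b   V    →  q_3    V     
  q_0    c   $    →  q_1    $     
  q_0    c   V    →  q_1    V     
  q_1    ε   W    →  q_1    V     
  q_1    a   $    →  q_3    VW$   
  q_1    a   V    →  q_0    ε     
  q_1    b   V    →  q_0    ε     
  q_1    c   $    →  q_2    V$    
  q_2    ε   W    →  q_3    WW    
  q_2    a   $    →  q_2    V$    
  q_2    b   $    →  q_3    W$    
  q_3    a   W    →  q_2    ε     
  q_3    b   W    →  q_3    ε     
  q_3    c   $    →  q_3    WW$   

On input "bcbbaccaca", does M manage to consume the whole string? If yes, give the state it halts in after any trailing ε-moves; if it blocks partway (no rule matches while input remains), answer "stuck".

(q_0, bcbbaccaca, $)
  read b, top $: go to q_0, push V$ → (q_0, cbbaccaca, V$)
  read c, top V: go to q_1, push V → (q_1, bbaccaca, V$)
  read b, top V: go to q_0, push ε → (q_0, baccaca, $)
  read b, top $: go to q_0, push V$ → (q_0, accaca, V$)
  read a, top V: go to q_1, push WV → (q_1, ccaca, WV$)
  ε-move, top W: go to q_1, push V → (q_1, ccaca, VV$)
No transition for (q_1, c, top V); M blocks with input ccaca remaining.

stuck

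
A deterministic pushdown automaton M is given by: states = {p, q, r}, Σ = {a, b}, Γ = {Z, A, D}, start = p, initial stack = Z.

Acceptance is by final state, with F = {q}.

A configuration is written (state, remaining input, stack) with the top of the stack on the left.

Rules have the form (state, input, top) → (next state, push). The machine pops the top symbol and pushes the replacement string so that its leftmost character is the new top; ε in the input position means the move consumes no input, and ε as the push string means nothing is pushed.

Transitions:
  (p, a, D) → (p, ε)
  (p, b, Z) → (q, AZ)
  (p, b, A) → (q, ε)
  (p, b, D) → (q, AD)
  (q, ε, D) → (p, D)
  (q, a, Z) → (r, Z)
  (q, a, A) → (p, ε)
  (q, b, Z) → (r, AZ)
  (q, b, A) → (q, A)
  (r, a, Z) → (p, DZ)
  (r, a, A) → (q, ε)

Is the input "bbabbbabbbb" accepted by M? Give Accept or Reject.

(p, bbabbbabbbb, Z)
  read b, top Z: go to q, push AZ → (q, babbbabbbb, AZ)
  read b, top A: go to q, push A → (q, abbbabbbb, AZ)
  read a, top A: go to p, push ε → (p, bbbabbbb, Z)
  read b, top Z: go to q, push AZ → (q, bbabbbb, AZ)
  read b, top A: go to q, push A → (q, babbbb, AZ)
  read b, top A: go to q, push A → (q, abbbb, AZ)
  read a, top A: go to p, push ε → (p, bbbb, Z)
  read b, top Z: go to q, push AZ → (q, bbb, AZ)
  read b, top A: go to q, push A → (q, bb, AZ)
  read b, top A: go to q, push A → (q, b, AZ)
  read b, top A: go to q, push A → (q, ε, AZ)
All input consumed; state q ∈ F.

Accept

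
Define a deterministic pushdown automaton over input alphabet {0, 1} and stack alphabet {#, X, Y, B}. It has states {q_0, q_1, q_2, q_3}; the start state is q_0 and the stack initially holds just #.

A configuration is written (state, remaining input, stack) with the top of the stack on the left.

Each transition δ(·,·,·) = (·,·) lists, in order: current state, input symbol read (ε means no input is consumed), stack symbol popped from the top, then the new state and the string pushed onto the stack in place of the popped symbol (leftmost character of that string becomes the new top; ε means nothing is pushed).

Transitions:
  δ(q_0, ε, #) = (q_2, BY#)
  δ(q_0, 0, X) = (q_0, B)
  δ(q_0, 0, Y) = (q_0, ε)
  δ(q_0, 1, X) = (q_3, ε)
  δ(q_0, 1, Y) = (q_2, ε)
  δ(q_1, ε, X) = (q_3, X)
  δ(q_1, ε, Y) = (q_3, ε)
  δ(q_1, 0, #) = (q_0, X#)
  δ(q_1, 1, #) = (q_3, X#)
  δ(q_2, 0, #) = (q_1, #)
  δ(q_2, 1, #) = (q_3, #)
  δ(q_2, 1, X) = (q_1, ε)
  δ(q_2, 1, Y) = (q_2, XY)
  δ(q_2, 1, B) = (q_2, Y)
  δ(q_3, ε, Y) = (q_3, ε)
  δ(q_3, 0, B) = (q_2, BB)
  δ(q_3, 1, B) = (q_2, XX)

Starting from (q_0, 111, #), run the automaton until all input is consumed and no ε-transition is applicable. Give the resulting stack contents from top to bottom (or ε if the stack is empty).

#

(q_0, 111, #) ⊢ (q_2, 111, BY#) ⊢ (q_2, 11, YY#) ⊢ (q_2, 1, XYY#) ⊢ (q_1, ε, YY#) ⊢ (q_3, ε, Y#) ⊢ (q_3, ε, #)
All input consumed in state q_3 with stack #.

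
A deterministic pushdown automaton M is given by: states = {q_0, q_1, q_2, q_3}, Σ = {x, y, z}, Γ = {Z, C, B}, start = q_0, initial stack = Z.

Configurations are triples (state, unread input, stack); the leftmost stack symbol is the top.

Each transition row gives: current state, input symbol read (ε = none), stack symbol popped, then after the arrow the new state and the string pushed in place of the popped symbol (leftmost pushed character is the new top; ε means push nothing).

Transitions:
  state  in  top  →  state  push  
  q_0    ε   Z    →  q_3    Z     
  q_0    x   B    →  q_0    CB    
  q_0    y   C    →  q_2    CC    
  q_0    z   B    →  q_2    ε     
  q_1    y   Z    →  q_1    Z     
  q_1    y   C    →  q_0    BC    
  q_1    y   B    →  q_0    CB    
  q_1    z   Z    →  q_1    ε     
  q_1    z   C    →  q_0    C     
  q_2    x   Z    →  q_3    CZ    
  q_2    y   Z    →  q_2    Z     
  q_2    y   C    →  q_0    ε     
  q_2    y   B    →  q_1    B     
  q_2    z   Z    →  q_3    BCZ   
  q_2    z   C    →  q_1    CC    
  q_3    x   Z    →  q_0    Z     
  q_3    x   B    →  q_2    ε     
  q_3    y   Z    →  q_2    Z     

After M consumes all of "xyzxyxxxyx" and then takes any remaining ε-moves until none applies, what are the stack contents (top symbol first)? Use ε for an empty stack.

CZ

(q_0, xyzxyxxxyx, Z)
  ε-move, top Z: go to q_3, push Z → (q_3, xyzxyxxxyx, Z)
  read x, top Z: go to q_0, push Z → (q_0, yzxyxxxyx, Z)
  ε-move, top Z: go to q_3, push Z → (q_3, yzxyxxxyx, Z)
  read y, top Z: go to q_2, push Z → (q_2, zxyxxxyx, Z)
  read z, top Z: go to q_3, push BCZ → (q_3, xyxxxyx, BCZ)
  read x, top B: go to q_2, push ε → (q_2, yxxxyx, CZ)
  read y, top C: go to q_0, push ε → (q_0, xxxyx, Z)
  ε-move, top Z: go to q_3, push Z → (q_3, xxxyx, Z)
  read x, top Z: go to q_0, push Z → (q_0, xxyx, Z)
  ε-move, top Z: go to q_3, push Z → (q_3, xxyx, Z)
  read x, top Z: go to q_0, push Z → (q_0, xyx, Z)
  ε-move, top Z: go to q_3, push Z → (q_3, xyx, Z)
  read x, top Z: go to q_0, push Z → (q_0, yx, Z)
  ε-move, top Z: go to q_3, push Z → (q_3, yx, Z)
  read y, top Z: go to q_2, push Z → (q_2, x, Z)
  read x, top Z: go to q_3, push CZ → (q_3, ε, CZ)
All input consumed in state q_3 with stack CZ.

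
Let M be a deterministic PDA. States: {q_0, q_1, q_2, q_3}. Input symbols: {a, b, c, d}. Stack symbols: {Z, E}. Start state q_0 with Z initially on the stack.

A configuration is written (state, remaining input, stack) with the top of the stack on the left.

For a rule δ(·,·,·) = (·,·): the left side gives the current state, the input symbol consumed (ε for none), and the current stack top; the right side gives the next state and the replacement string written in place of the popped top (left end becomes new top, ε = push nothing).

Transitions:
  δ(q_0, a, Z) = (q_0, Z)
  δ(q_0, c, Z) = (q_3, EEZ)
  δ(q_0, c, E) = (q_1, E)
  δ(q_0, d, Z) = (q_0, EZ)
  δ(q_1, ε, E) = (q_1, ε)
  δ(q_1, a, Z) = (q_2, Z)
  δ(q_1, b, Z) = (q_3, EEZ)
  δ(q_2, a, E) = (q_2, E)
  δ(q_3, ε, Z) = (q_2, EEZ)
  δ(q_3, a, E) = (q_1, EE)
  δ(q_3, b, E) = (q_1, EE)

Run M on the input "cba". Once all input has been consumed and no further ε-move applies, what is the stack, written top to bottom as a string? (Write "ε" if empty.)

Z

(q_0, cba, Z)
  read c, top Z: go to q_3, push EEZ → (q_3, ba, EEZ)
  read b, top E: go to q_1, push EE → (q_1, a, EEEZ)
  ε-move, top E: go to q_1, push ε → (q_1, a, EEZ)
  ε-move, top E: go to q_1, push ε → (q_1, a, EZ)
  ε-move, top E: go to q_1, push ε → (q_1, a, Z)
  read a, top Z: go to q_2, push Z → (q_2, ε, Z)
All input consumed in state q_2 with stack Z.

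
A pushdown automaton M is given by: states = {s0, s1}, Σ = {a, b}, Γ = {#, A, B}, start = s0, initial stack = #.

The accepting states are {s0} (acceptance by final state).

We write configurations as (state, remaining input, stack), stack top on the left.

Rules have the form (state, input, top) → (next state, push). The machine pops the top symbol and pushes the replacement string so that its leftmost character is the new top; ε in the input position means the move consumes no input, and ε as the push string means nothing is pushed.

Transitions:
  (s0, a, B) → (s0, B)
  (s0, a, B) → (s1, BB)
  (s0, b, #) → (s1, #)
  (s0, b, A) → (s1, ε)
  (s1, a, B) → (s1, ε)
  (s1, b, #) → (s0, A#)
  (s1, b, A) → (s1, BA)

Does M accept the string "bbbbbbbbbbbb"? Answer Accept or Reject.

One accepting computation: (s0, bbbbbbbbbbbb, #) ⊢ (s1, bbbbbbbbbbb, #) ⊢ (s0, bbbbbbbbbb, A#) ⊢ (s1, bbbbbbbbb, #) ⊢ (s0, bbbbbbbb, A#) ⊢ (s1, bbbbbbb, #) ⊢ (s0, bbbbbb, A#) ⊢ (s1, bbbbb, #) ⊢ (s0, bbbb, A#) ⊢ (s1, bbb, #) ⊢ (s0, bb, A#) ⊢ (s1, b, #) ⊢ (s0, ε, A#)
All input consumed and state s0 ∈ F.

Accept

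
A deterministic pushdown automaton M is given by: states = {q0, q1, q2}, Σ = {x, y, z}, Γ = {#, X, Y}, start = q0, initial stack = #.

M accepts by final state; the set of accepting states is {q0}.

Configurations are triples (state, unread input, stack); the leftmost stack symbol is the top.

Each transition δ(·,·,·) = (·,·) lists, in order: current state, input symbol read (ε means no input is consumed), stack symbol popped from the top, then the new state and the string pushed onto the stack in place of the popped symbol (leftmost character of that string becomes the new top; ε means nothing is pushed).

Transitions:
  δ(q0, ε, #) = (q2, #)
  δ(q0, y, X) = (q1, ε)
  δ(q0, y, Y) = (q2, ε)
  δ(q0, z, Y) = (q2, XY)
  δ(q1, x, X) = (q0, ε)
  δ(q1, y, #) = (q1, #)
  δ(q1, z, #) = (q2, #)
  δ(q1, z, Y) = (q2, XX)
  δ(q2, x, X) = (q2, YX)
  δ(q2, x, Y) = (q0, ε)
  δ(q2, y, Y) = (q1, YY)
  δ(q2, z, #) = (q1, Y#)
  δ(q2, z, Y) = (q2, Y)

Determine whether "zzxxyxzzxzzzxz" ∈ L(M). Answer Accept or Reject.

Reject

(q0, zzxxyxzzxzzzxz, #)
  ε-move, top #: go to q2, push # → (q2, zzxxyxzzxzzzxz, #)
  read z, top #: go to q1, push Y# → (q1, zxxyxzzxzzzxz, Y#)
  read z, top Y: go to q2, push XX → (q2, xxyxzzxzzzxz, XX#)
  read x, top X: go to q2, push YX → (q2, xyxzzxzzzxz, YXX#)
  read x, top Y: go to q0, push ε → (q0, yxzzxzzzxz, XX#)
  read y, top X: go to q1, push ε → (q1, xzzxzzzxz, X#)
  read x, top X: go to q0, push ε → (q0, zzxzzzxz, #)
  ε-move, top #: go to q2, push # → (q2, zzxzzzxz, #)
  read z, top #: go to q1, push Y# → (q1, zxzzzxz, Y#)
  read z, top Y: go to q2, push XX → (q2, xzzzxz, XX#)
  read x, top X: go to q2, push YX → (q2, zzzxz, YXX#)
  read z, top Y: go to q2, push Y → (q2, zzxz, YXX#)
  read z, top Y: go to q2, push Y → (q2, zxz, YXX#)
  read z, top Y: go to q2, push Y → (q2, xz, YXX#)
  read x, top Y: go to q0, push ε → (q0, z, XX#)
No transition applies at (q0, z, XX#); input not fully consumed.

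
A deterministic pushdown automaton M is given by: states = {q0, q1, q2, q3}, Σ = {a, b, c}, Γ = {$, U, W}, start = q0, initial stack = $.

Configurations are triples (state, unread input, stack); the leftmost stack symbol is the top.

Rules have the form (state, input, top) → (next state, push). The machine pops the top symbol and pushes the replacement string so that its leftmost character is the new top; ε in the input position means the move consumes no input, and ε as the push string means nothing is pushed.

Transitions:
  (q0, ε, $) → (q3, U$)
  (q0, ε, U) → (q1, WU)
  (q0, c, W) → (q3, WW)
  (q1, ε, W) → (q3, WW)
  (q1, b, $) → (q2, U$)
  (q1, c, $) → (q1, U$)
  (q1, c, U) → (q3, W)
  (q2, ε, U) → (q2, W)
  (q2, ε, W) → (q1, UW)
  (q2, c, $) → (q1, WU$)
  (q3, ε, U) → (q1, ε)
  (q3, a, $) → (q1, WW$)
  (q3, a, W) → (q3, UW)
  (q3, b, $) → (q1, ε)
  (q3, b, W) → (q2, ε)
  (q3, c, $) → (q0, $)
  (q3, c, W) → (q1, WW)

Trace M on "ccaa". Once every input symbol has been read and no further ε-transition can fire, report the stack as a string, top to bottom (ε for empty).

WWW$

(q0, ccaa, $) ⊢ (q3, ccaa, U$) ⊢ (q1, ccaa, $) ⊢ (q1, caa, U$) ⊢ (q3, aa, W$) ⊢ (q3, a, UW$) ⊢ (q1, a, W$) ⊢ (q3, a, WW$) ⊢ (q3, ε, UWW$) ⊢ (q1, ε, WW$) ⊢ (q3, ε, WWW$)
All input consumed in state q3 with stack WWW$.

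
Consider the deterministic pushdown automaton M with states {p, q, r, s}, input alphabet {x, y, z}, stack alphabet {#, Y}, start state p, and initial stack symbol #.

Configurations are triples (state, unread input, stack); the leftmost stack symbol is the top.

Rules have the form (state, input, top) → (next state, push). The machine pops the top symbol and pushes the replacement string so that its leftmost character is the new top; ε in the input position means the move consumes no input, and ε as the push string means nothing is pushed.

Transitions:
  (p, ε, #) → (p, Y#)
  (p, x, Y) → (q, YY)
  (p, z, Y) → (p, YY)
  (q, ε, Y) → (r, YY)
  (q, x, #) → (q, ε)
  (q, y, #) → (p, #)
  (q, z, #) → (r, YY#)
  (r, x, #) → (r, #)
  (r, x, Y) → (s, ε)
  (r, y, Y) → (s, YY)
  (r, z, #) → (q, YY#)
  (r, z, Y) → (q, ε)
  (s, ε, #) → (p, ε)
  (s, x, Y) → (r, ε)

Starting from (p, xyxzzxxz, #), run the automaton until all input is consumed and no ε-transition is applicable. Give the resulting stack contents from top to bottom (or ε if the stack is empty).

(p, xyxzzxxz, #)
  ε-move, top #: go to p, push Y# → (p, xyxzzxxz, Y#)
  read x, top Y: go to q, push YY → (q, yxzzxxz, YY#)
  ε-move, top Y: go to r, push YY → (r, yxzzxxz, YYY#)
  read y, top Y: go to s, push YY → (s, xzzxxz, YYYY#)
  read x, top Y: go to r, push ε → (r, zzxxz, YYY#)
  read z, top Y: go to q, push ε → (q, zxxz, YY#)
  ε-move, top Y: go to r, push YY → (r, zxxz, YYY#)
  read z, top Y: go to q, push ε → (q, xxz, YY#)
  ε-move, top Y: go to r, push YY → (r, xxz, YYY#)
  read x, top Y: go to s, push ε → (s, xz, YY#)
  read x, top Y: go to r, push ε → (r, z, Y#)
  read z, top Y: go to q, push ε → (q, ε, #)
All input consumed in state q with stack #.

#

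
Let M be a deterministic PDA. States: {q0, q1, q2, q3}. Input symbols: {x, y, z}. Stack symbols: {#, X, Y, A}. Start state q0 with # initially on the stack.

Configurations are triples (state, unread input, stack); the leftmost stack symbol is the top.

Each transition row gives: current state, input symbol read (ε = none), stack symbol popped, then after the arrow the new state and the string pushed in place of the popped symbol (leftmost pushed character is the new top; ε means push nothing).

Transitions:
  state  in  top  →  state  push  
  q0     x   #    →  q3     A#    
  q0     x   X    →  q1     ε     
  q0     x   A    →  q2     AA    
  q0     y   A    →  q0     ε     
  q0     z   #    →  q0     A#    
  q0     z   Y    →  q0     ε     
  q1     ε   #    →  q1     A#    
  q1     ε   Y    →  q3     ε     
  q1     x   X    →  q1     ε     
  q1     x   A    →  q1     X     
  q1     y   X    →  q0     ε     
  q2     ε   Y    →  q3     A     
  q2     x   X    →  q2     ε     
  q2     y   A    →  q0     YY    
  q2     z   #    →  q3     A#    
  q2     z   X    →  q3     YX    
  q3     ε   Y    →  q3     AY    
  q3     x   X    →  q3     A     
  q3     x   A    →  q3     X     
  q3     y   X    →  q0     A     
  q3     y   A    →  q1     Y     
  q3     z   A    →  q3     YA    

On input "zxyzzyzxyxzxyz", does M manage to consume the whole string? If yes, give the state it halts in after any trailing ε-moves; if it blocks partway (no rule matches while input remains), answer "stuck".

(q0, zxyzzyzxyxzxyz, #) ⊢ (q0, xyzzyzxyxzxyz, A#) ⊢ (q2, yzzyzxyxzxyz, AA#) ⊢ (q0, zzyzxyxzxyz, YYA#) ⊢ (q0, zyzxyxzxyz, YA#) ⊢ (q0, yzxyxzxyz, A#) ⊢ (q0, zxyxzxyz, #) ⊢ (q0, xyxzxyz, A#) ⊢ (q2, yxzxyz, AA#) ⊢ (q0, xzxyz, YYA#)
No transition for (q0, x, top Y); M blocks with input xzxyz remaining.

stuck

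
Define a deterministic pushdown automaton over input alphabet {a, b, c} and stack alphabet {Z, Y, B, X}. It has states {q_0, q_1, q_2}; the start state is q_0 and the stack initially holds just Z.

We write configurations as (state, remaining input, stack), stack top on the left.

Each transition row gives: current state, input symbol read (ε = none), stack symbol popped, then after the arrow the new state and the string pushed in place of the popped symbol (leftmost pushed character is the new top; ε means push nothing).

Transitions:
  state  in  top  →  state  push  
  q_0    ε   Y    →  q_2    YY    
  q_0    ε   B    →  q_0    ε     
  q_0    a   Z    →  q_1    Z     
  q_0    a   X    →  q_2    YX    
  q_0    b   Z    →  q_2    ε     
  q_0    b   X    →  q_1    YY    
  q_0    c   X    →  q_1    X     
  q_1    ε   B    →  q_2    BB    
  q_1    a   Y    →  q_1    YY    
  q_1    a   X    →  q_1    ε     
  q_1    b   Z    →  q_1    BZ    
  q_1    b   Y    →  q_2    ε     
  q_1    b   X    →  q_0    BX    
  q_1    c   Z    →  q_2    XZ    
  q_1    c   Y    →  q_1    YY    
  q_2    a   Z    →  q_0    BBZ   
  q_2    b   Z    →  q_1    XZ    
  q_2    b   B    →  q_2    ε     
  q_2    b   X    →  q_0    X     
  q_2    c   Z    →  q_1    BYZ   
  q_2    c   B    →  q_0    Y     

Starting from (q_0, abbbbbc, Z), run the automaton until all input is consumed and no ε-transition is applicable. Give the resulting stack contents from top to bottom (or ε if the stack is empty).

(q_0, abbbbbc, Z)
  read a, top Z: go to q_1, push Z → (q_1, bbbbbc, Z)
  read b, top Z: go to q_1, push BZ → (q_1, bbbbc, BZ)
  ε-move, top B: go to q_2, push BB → (q_2, bbbbc, BBZ)
  read b, top B: go to q_2, push ε → (q_2, bbbc, BZ)
  read b, top B: go to q_2, push ε → (q_2, bbc, Z)
  read b, top Z: go to q_1, push XZ → (q_1, bc, XZ)
  read b, top X: go to q_0, push BX → (q_0, c, BXZ)
  ε-move, top B: go to q_0, push ε → (q_0, c, XZ)
  read c, top X: go to q_1, push X → (q_1, ε, XZ)
All input consumed in state q_1 with stack XZ.

XZ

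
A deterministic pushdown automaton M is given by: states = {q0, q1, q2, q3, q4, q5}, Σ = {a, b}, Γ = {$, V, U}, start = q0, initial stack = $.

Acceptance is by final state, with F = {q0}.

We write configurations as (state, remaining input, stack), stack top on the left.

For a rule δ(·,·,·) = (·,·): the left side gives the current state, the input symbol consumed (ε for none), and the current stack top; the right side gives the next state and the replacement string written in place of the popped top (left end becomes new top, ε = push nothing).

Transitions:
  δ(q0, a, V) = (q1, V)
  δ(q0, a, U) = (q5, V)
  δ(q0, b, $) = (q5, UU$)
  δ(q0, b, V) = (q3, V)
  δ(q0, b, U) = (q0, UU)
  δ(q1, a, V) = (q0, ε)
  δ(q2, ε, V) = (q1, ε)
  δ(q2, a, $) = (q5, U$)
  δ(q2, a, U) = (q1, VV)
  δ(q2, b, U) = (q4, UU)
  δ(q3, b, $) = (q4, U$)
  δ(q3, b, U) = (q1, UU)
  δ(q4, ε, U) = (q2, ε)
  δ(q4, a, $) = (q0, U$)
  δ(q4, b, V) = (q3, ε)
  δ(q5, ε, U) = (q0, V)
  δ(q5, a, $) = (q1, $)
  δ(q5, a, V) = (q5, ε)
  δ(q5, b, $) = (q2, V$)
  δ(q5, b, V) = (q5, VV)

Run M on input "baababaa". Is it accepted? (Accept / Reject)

(q0, baababaa, $) ⊢ (q5, aababaa, UU$) ⊢ (q0, aababaa, VU$) ⊢ (q1, ababaa, VU$) ⊢ (q0, babaa, U$) ⊢ (q0, abaa, UU$) ⊢ (q5, baa, VU$) ⊢ (q5, aa, VVU$) ⊢ (q5, a, VU$) ⊢ (q5, ε, U$) ⊢ (q0, ε, V$)
All input consumed; state q0 ∈ F.

Accept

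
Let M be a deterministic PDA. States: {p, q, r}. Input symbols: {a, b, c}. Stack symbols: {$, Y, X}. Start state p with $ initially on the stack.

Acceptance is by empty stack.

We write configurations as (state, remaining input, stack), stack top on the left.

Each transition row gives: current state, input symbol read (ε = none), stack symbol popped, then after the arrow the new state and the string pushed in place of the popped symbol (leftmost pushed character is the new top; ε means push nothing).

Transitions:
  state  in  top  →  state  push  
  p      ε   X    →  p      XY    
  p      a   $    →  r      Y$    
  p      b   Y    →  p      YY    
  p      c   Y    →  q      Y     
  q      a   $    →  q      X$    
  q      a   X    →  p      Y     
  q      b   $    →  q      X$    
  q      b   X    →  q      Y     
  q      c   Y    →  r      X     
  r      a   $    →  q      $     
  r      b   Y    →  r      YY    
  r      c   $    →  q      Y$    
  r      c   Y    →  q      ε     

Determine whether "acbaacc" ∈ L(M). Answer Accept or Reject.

(p, acbaacc, $)
  read a, top $: go to r, push Y$ → (r, cbaacc, Y$)
  read c, top Y: go to q, push ε → (q, baacc, $)
  read b, top $: go to q, push X$ → (q, aacc, X$)
  read a, top X: go to p, push Y → (p, acc, Y$)
No transition applies at (p, acc, Y$); input not fully consumed.

Reject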